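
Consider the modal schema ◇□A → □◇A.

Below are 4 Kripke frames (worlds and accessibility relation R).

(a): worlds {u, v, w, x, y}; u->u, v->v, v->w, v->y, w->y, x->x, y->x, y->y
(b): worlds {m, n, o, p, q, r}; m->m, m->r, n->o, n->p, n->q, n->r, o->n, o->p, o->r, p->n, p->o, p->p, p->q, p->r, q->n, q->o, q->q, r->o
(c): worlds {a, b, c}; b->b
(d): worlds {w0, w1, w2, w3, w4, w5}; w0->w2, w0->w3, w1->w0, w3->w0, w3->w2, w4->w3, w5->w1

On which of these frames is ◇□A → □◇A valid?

(a), (c)

This is the axiom for convergence; its first-order frame correspondent is ∀x ∀y ∀z (Rxy ∧ Rxz → ∃w (Ryw ∧ Rzw)).
(a): holds.
(b): fails — Rmr and Rmm but r and m have no common successor.
(c): holds.
(d): fails — Rw0w2 and Rw0w2 but w2 and w2 have no common successor.
Valid on: (a), (c).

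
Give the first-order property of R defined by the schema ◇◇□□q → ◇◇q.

∀x ∀y (xR²y → ∃w (yR²w ∧ xR²w))

This is a Sahlqvist (Geach-type) schema ◇^2□^2q → □^0◇^2q.
Minimal-valuation argument: fix x; take any y with xR^2y and any z with xR^0z. Set V(q) to the set of worlds R-reachable from y in exactly 2 steps. Then □^2q holds at y, so the antecedent holds at x; validity forces ◇^2q at z, giving a w with zR^2w and yR^2w.
First-order correspondent: ∀x ∀y (xR²y → ∃w (yR²w ∧ xR²w)).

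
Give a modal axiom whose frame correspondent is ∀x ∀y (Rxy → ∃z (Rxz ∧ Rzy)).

□□s → □s

This is density; the standard corresponding axiom is C4: □□s → □s.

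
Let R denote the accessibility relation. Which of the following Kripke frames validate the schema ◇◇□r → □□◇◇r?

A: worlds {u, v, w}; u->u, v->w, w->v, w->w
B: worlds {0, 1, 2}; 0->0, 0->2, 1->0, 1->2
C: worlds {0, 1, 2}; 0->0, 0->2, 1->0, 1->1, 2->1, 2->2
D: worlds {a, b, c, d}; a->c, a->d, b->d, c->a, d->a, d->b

A, C

This is the axiom for a generalized confluence (Geach) condition; its first-order frame correspondent is ∀x ∀y ∀z ((xR²y ∧ xR²z) → ∃w (yRw ∧ zR²w)).
A: condition met.
B: fails — 0R²0, 0R²2 but no w with 0Rw and 2R²w.
C: condition met.
D: fails — aR²a, aR²a but no w with aRw and aR²w.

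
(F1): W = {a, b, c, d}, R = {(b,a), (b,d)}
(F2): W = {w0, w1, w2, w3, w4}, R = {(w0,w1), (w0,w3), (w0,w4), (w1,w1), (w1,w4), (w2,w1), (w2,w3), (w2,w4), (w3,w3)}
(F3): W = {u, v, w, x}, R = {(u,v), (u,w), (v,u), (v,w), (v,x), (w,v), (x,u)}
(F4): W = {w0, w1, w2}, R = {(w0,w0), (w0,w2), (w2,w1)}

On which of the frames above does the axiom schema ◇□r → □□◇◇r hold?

Frame correspondent (Sahlqvist): ∀x ∀y ∀z ((xRy ∧ xR²z) → ∃w (yRw ∧ zR²w)) — i.e. a generalized confluence (Geach) condition.
(F1): satisfies the condition.
(F2): fails — w0Rw1, w0R²w3 but no w with w1Rw and w3R²w.
(F3): fails — uRw, uR²w but no t with wRt and wR²t.
(F4): fails — w0Rw0, w0R²w1 but no w with w0Rw and w1R²w.

(F1)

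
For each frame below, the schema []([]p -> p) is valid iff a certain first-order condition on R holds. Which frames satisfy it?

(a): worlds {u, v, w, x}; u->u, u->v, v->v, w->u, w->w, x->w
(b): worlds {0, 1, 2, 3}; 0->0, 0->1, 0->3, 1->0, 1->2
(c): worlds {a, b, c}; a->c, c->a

This is the axiom for shift-reflexivity; its first-order frame correspondent is forall x forall y (Rxy -> Ryy).
(a): holds.
(b): fails — R12 but not R22.
(c): fails — Rac but not Rcc.
Valid on: (a).

(a)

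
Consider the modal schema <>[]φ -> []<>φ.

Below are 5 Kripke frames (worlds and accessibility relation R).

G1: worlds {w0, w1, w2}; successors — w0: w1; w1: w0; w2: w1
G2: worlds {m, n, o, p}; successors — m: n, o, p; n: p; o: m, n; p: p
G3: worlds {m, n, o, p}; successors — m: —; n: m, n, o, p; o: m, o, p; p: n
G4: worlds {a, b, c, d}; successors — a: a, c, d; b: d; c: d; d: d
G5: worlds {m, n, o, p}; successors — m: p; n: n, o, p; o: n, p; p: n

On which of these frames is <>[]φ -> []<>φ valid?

G1, G4, G5

The schema corresponds to convergence: forall x forall y forall z (Rxy & Rxz -> exists w (Ryw & Rzw)).
G1: ✓.
G2: fails — Rmo and Rmn but o and n have no common successor.
G3: fails — Rnn and Rnm but n and m have no common successor.
G4: ✓.
G5: ✓.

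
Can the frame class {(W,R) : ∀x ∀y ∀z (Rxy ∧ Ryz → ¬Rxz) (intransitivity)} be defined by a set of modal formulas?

No — not modally definable

Modal frame validity is preserved under surjective bounded morphisms.
The 7-cycle (worlds s,t,u,v,w,x,y with s→t→u→v→w→x→y→s) is intransitive. Mapping every world to a single reflexive point • is a surjective bounded morphism; the reflexive point is not intransitive (R••∧R•• but R••).
So the class is not modally definable.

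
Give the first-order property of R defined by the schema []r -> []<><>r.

forall x forall z (xRz -> exists w (xRw & z R^2 w))

This is a Sahlqvist (Geach-type) schema ◇^0□^1r → □^1◇^2r.
Minimal-valuation argument: fix x; take any y with xR^0y and any z with xR^1z. Set V(r) to the set of worlds R-reachable from y in exactly 1 step. Then □^1r holds at y, so the antecedent holds at x; validity forces ◇^2r at z, giving a w with zR^2w and yR^1w.
First-order correspondent: forall x forall z (xRz -> exists w (xRw & z R^2 w)).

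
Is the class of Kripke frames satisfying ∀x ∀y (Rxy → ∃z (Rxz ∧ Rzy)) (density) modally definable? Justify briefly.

Definable; □□q → □q defines it

The condition is density. A defining modal formula is □□q → □q.
Suppose □□q→□q is valid. Take Rxy and set V(q)={w : xR²w}. Then □□q at x, so □q at x, so q at y, i.e. ∃z(Rxz∧Rzy).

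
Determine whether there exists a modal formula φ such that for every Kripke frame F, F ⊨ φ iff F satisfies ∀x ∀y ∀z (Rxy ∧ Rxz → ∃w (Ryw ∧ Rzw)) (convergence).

The condition is convergence. A defining modal formula is ◇□r → □◇r.
Suppose ◇□r→□◇r is valid. Take Rxy, Rxz and set V(r)={w : Ryw}. Then □r at y so ◇□r at x, so □◇r at x, so ◇r at z, giving w with Rzw and Ryw.

Definable; ◇□r → □◇r defines it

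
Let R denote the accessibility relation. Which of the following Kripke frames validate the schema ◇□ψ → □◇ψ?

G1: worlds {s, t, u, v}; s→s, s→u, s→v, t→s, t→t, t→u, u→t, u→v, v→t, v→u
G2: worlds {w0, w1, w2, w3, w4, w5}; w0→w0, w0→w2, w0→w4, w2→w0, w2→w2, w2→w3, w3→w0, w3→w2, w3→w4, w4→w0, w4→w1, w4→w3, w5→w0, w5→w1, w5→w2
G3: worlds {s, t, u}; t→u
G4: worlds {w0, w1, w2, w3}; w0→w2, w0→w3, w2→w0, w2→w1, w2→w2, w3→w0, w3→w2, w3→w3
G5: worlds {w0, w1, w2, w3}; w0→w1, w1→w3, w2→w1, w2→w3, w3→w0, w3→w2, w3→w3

G1

The schema corresponds to convergence: ∀x ∀y ∀z (Rxy ∧ Rxz → ∃w (Ryw ∧ Rzw)).
G1: ✓.
G2: fails — Rw4w1 and Rw4w1 but w1 and w1 have no common successor.
G3: fails — Rtu and Rtu but u and u have no common successor.
G4: fails — Rw2w2 and Rw2w1 but w2 and w1 have no common successor.
G5: fails — Rw3w0 and Rw3w3 but w0 and w3 have no common successor.
Valid on: G1.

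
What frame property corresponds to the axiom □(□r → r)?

Suppose □(□r→r) is valid. Take Rxy and set V(r)={w : Ryw}. Then at y, □r holds; since □(□r→r) at x, □r→r at y, so r at y, i.e. Ryy.

shift-reflexivity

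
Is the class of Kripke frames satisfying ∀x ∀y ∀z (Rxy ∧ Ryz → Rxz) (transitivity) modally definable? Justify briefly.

Yes: it is transitivity, defined by the 4 schema □q → □□q.
Suppose □q→□□q is valid. Take Rxy, Ryz and set V(q)={w : Rxw}. Then □q at x, so □□q at x, so □q at y, so q at z, i.e. Rxz.

Definable; □q → □□q defines it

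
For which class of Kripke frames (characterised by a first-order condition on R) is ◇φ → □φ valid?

partial functionality: ∀x ∀y ∀z (Rxy ∧ Rxz → y = z)

Suppose ◇φ→□φ is valid. Take Rxy, Rxz and set V(φ)={y}. Then ◇φ at x, so □φ at x, so φ at z, i.e. z=y.
Conversely, on a frame with partial functionality the schema holds at every world under every valuation.
So the correspondent is partial functionality.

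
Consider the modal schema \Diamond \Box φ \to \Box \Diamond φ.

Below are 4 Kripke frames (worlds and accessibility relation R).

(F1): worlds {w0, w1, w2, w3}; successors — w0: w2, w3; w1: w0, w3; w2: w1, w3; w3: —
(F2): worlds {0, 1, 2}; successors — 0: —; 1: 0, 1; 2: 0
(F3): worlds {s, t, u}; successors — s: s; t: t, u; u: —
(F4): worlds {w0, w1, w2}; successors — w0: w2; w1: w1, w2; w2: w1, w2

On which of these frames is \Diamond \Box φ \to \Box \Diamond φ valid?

(F4)

This is the axiom for convergence; its first-order frame correspondent is \forall x \forall y \forall z (Rxy \wedge Rxz \to \exists w (Ryw \wedge Rzw)).
(F1): fails — Rw0w2 and Rw0w3 but w2 and w3 have no common successor.
(F2): fails — R10 and R10 but 0 and 0 have no common successor.
(F3): fails — Rtt and Rtu but t and u have no common successor.
(F4): satisfies the condition.
Valid on: (F4).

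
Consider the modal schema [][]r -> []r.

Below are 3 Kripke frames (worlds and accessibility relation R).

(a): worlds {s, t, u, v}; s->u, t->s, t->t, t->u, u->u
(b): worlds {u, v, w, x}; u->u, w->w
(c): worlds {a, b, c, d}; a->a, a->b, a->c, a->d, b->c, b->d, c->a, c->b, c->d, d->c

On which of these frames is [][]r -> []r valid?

The schema corresponds to density: forall x forall y (Rxy -> exists z (Rxz & Rzy)).
(a): holds.
(b): holds.
(c): fails — Rdc but no z with Rdz and Rzc.
Valid on: (a), (b).

(a), (b)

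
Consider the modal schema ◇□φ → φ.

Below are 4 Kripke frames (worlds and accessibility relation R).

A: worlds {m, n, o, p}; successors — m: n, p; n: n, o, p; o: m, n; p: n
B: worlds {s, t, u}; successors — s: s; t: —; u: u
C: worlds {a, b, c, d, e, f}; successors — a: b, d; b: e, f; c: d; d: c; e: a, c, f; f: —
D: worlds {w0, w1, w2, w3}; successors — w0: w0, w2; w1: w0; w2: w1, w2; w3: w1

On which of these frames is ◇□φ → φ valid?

B

Frame correspondent (Sahlqvist): ∀x ∀y (xRy → ∃w (yRw ∧ x = w)) — i.e. a generalized confluence (Geach) condition.
A: fails — mRn but no w with nRw and m=w.
B: ✓.
C: fails — aRb but no w with bRw and a=w.
D: fails — w0Rw2 but no w with w2Rw and w0=w.
Valid on: B.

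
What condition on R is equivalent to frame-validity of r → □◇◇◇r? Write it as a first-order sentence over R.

∀x ∀z (xRz → ∃w (x = w ∧ zR³w))

This is a Sahlqvist (Geach-type) schema ◇^0□^0r → □^1◇^3r.
Minimal-valuation argument: fix x; take any y with xR^0y and any z with xR^1z. Set V(r) to the set of worlds R-reachable from y in exactly 0 steps. Then □^0r holds at y, so the antecedent holds at x; validity forces ◇^3r at z, giving a w with zR^3w and yR^0w.
First-order correspondent: ∀x ∀z (xRz → ∃w (x = w ∧ zR³w)).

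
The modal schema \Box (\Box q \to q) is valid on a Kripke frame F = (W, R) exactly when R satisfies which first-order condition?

Suppose □(□q→q) is valid. Take Rxy and set V(q)={w : Ryw}. Then at y, □q holds; since □(□q→q) at x, □q→q at y, so q at y, i.e. Ryy.
Conversely, any frame satisfying \forall x \forall y (Rxy \to Ryy) validates the schema.
Frame condition: \forall x \forall y (Rxy \to Ryy).

shift-reflexivity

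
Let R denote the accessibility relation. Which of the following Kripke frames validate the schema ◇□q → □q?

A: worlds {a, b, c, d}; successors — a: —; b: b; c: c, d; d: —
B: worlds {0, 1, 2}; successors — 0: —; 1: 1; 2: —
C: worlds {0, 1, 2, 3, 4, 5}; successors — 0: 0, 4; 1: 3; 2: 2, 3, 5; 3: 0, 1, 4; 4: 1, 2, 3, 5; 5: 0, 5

Frame correspondent (Sahlqvist): ∀x ∀y ∀z (Rxy ∧ Rxz → Ryz) — i.e. the Euclidean property.
A: fails — Rcd and Rcc but not Rdc.
B: condition met.
C: fails — R04 and R00 but not R40.

B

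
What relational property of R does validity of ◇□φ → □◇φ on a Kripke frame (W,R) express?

convergence

Suppose ◇□φ→□◇φ is valid. Take Rxy, Rxz and set V(φ)={w : Ryw}. Then □φ at y so ◇□φ at x, so □◇φ at x, so ◇φ at z, giving w with Rzw and Ryw.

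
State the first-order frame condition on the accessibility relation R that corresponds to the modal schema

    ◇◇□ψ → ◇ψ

∀x ∀y (xR²y → ∃w (yRw ∧ xRw))

This is a Sahlqvist (Geach-type) schema ◇^2□^1ψ → □^0◇^1ψ.
Minimal-valuation argument: fix x; take any y with xR^2y and any z with xR^0z. Set V(ψ) to the set of worlds R-reachable from y in exactly 1 step. Then □^1ψ holds at y, so the antecedent holds at x; validity forces ◇^1ψ at z, giving a w with zR^1w and yR^1w.
First-order correspondent: ∀x ∀y (xR²y → ∃w (yRw ∧ xRw)).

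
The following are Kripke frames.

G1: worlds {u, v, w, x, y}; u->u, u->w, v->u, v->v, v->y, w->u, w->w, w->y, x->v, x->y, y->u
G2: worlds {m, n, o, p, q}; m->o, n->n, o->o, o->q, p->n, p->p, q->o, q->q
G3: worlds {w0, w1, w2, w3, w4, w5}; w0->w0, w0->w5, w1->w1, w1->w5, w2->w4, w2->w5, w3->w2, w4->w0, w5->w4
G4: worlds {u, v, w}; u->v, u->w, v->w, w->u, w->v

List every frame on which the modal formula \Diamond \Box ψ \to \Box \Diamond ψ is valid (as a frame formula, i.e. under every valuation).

G1, G2

The schema corresponds to convergence: \forall x \forall y \forall z (Rxy \wedge Rxz \to \exists w (Ryw \wedge Rzw)).
G1: ✓.
G2: ✓.
G3: fails — Rw0w5 and Rw0w0 but w5 and w0 have no common successor.
G4: fails — Ruv and Ruw but v and w have no common successor.
Valid on: G1, G2.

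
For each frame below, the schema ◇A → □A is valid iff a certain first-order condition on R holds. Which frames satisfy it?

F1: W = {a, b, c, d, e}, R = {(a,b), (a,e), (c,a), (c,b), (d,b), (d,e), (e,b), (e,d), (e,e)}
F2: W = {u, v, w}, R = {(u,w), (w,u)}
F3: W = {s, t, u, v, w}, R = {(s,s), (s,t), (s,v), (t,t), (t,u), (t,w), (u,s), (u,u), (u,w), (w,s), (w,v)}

F2

This is the axiom for partial functionality; its first-order frame correspondent is ∀x ∀y ∀z (Rxy ∧ Rxz → y = z).
F1: fails — a sees both b and e.
F2: holds.
F3: fails — s sees both s and t.
Valid on: F2.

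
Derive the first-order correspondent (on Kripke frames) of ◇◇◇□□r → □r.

∀x ∀y ∀z ((xR³y ∧ xRz) → ∃w (yR²w ∧ z = w))

This is a Sahlqvist (Geach-type) schema ◇^3□^2r → □^1◇^0r.
Minimal-valuation argument: fix x; take any y with xR^3y and any z with xR^1z. Set V(r) to the set of worlds R-reachable from y in exactly 2 steps. Then □^2r holds at y, so the antecedent holds at x; validity forces ◇^0r at z, giving a w with zR^0w and yR^2w.
First-order correspondent: ∀x ∀y ∀z ((xR³y ∧ xRz) → ∃w (yR²w ∧ z = w)).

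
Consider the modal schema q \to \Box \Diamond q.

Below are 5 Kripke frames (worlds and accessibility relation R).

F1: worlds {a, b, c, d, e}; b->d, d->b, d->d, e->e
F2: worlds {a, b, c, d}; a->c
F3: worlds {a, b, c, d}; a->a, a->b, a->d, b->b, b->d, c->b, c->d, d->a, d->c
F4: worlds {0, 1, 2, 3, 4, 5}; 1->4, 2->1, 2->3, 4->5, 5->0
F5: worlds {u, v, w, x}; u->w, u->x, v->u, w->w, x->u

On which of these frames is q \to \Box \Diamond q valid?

F1

This is the axiom for symmetry; its first-order frame correspondent is \forall x \forall y (Rxy \to Ryx).
F1: holds.
F2: fails — Rac but not Rca.
F3: fails — Rab but not Rba.
F4: fails — R45 but not R54.
F5: fails — Ruw but not Rwu.
Valid on: F1.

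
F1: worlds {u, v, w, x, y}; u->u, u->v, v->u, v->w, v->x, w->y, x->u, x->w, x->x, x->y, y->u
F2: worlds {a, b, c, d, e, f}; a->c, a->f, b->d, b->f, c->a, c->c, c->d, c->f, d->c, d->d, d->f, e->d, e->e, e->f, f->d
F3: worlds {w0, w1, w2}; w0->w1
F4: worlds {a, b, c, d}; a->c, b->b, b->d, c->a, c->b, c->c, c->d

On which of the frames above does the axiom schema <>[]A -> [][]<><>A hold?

F2, F3

The schema corresponds to a generalized confluence (Geach) condition: forall x forall y forall z ((xRy & x R^2 z) -> exists w (yRw & z R^2 w)).
F1: fails — vRw, vR²u but no t with wRt and uR²t.
F2: ✓.
F3: ✓.
F4: fails — aRc, aR²d but no w with cRw and dR²w.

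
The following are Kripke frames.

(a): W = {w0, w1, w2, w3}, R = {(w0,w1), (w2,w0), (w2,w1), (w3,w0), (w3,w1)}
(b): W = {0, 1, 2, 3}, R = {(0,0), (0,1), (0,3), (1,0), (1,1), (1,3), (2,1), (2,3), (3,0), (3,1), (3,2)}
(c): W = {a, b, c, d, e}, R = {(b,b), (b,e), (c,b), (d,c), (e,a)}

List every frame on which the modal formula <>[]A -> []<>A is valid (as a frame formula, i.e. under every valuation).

(b)

The schema corresponds to convergence: forall x forall y forall z (Rxy & Rxz -> exists w (Ryw & Rzw)).
(a): fails — Rw0w1 and Rw0w1 but w1 and w1 have no common successor.
(b): holds.
(c): fails — Rbb and Rbe but b and e have no common successor.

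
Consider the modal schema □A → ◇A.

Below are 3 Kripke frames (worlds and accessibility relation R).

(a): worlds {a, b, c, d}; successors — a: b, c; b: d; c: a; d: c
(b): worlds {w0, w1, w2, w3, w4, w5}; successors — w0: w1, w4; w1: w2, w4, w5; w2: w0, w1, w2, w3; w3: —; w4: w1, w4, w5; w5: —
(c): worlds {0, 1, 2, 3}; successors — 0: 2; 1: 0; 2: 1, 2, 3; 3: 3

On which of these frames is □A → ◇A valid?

(a), (c)

This is the axiom for seriality; its first-order frame correspondent is ∀x ∃y Rxy.
(a): condition met.
(b): fails — world w3 has no successor.
(c): condition met.
Valid on: (a), (c).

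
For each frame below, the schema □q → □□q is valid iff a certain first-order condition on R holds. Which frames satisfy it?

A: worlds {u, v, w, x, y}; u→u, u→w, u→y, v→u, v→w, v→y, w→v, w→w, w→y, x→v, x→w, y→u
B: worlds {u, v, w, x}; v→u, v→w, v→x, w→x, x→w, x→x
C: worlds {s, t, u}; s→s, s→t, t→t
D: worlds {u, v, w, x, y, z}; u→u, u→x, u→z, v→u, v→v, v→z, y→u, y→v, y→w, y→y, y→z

C

This is the axiom for transitivity; its first-order frame correspondent is ∀x ∀y ∀z (Rxy ∧ Ryz → Rxz).
A: fails — Rxw and Rwy but not Rxy.
B: fails — Rwx and Rxw but not Rww.
C: condition met.
D: fails — Rvu and Rux but not Rvx.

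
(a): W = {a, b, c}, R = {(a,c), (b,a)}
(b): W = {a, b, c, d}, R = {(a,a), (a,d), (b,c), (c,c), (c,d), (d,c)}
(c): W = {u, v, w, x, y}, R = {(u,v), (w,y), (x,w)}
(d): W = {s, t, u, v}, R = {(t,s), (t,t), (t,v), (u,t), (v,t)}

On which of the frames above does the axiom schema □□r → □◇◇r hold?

(b)

This is the axiom for a generalized confluence (Geach) condition; its first-order frame correspondent is ∀x ∀z (xRz → ∃w (xR²w ∧ zR²w)).
(a): fails — aRc but no w with aR²w and cR²w.
(b): condition met.
(c): fails — uRv but no t with uR²t and vR²t.
(d): fails — tRs but no w with tR²w and sR²w.
Valid on: (b).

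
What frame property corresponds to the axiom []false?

emptiness of R

This is the Ver axiom.
It corresponds to emptiness of R: forall x forall y ~Rxy.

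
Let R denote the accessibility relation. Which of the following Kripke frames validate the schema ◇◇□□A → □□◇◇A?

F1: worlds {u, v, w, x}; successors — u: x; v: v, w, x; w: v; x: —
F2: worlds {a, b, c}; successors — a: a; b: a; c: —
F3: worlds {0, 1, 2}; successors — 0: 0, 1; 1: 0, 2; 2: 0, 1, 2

F2, F3

The schema corresponds to a generalized confluence (Geach) condition: ∀x ∀y ∀z ((xR²y ∧ xR²z) → ∃w (yR²w ∧ zR²w)).
F1: fails — vR²v, vR²x but no t with vR²t and xR²t.
F2: ✓.
F3: ✓.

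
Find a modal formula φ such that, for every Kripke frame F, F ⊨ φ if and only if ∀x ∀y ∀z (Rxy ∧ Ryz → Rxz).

The condition is transitivity. The 4 schema □q → □□q defines it.

□q → □□q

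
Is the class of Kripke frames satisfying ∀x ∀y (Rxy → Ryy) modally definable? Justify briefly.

Yes — defined by □(□q → q)

Yes: it is shift-reflexivity, defined by the T□ schema □(□q → q).
Suppose □(□q→q) is valid. Take Rxy and set V(q)={w : Ryw}. Then at y, □q holds; since □(□q→q) at x, □q→q at y, so q at y, i.e. Ryy.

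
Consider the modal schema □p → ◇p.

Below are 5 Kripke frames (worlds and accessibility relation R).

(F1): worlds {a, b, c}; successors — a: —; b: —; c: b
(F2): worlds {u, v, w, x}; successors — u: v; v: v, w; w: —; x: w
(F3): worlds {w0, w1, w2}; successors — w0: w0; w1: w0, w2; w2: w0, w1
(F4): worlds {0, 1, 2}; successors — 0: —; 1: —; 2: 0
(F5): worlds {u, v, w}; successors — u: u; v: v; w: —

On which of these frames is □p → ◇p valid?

(F3)

The schema corresponds to seriality: ∀x ∃y Rxy.
(F1): fails — world a has no successor.
(F2): fails — world w has no successor.
(F3): satisfies the condition.
(F4): fails — world 0 has no successor.
(F5): fails — world w has no successor.
Valid on: (F3).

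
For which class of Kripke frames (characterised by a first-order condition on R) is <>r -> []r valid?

Suppose ◇r→□r is valid. Take Rxy, Rxz and set V(r)={y}. Then ◇r at x, so □r at x, so r at z, i.e. z=y.
Conversely, on a frame with partial functionality the schema holds at every world under every valuation.
Frame condition: forall x forall y forall z (Rxy & Rxz -> y = z).

partial functionality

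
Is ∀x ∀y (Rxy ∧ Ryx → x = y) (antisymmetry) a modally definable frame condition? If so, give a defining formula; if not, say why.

Modal frame validity is preserved under surjective bounded morphisms.
The 6-cycle (worlds a,b,c,d,e,f with a→b→c→d→e→f→a) is antisymmetric. Sending even-indexed worlds to a and odd-indexed worlds to b is a surjective bounded morphism onto the two-world frame with a↔b, which is not antisymmetric.
Hence antisymmetry is not modally definable.

No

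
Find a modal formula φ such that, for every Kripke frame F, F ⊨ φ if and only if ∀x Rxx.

This is reflexivity; the standard corresponding axiom is T: □q → q.
Suppose □q→q is valid. At any x set V(q)={w : Rxw}. Then □q holds at x, so q holds at x, i.e. Rxx.

□q → q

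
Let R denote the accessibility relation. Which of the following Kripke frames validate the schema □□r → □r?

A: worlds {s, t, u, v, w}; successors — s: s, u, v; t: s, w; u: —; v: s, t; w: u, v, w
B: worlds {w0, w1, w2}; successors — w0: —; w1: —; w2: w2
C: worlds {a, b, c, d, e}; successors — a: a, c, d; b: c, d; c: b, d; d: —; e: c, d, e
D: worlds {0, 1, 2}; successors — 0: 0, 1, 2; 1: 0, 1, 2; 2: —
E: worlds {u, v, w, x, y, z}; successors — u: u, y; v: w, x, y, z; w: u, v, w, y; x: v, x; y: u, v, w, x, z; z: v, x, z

B, D, E

The schema corresponds to density: ∀x ∀y (Rxy → ∃z (Rxz ∧ Rzy)).
A: fails — Rvt but no z with Rvz and Rzt.
B: holds.
C: fails — Rbc but no z with Rbz and Rzc.
D: holds.
E: holds.
Valid on: B, D, E.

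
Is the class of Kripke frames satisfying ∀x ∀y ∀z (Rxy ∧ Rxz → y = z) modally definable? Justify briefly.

Yes — defined by ◇p → □p

Yes: it is partial functionality, defined by the CD schema ◇p → □p.
Suppose ◇p→□p is valid. Take Rxy, Rxz and set V(p)={y}. Then ◇p at x, so □p at x, so p at z, i.e. z=y.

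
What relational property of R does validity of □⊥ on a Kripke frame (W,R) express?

This schema is the Ver axiom.
Its frame correspondent is emptiness of R — ∀x ∀y ¬Rxy.

emptiness of R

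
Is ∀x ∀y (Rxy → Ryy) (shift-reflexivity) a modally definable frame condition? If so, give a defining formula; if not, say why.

Yes — defined by □(□p → p)

This is a Sahlqvist condition; the T□ axiom □(□p → p) defines it.
Suppose □(□p→p) is valid. Take Rxy and set V(p)={w : Ryw}. Then at y, □p holds; since □(□p→p) at x, □p→p at y, so p at y, i.e. Ryy.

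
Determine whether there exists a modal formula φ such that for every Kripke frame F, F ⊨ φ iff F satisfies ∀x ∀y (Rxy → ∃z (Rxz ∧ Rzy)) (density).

This is a Sahlqvist condition; the C4 axiom □□p → □p defines it.

Yes, by □□p → □p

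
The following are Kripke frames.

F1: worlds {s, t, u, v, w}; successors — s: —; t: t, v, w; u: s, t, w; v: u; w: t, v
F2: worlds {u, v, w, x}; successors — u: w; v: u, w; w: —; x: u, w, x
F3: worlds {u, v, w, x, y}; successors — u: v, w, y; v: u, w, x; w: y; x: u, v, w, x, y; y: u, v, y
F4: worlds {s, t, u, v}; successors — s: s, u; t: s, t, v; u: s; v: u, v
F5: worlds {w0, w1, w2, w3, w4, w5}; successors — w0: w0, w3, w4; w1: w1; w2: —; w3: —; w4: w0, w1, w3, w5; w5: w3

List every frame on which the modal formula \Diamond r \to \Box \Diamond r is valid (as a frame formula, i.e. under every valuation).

The schema corresponds to the Euclidean property: \forall x \forall y \forall z (Rxy \wedge Rxz \to Ryz).
F1: fails — Rtv and Rtv but not Rvv.
F2: fails — Ruw and Ruw but not Rww.
F3: fails — Ruv and Ruv but not Rvv.
F4: fails — Rsu and Rsu but not Ruu.
F5: fails — Rw0w4 and Rw0w4 but not Rw4w4.
Valid on no frame.

none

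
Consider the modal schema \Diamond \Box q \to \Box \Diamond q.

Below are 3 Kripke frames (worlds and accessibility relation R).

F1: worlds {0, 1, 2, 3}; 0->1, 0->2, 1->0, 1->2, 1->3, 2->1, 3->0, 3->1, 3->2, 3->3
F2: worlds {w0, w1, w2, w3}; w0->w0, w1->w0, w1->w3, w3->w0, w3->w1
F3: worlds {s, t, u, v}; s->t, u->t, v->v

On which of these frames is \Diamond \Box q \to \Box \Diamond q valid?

F2

This is the axiom for convergence; its first-order frame correspondent is \forall x \forall y \forall z (Rxy \wedge Rxz \to \exists w (Ryw \wedge Rzw)).
F1: fails — R02 and R01 but 2 and 1 have no common successor.
F2: ✓.
F3: fails — Rst and Rst but t and t have no common successor.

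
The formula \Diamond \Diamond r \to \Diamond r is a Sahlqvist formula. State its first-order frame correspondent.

This is a form of the 4 axiom.
Its frame correspondent is transitivity — \forall x \forall y \forall z (Rxy \wedge Ryz \to Rxz).

transitivity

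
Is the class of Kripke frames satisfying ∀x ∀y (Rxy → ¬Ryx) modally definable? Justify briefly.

No — not modally definable

If a class were modally definable it would be closed under surjective bounded morphisms (Goldblatt–Thomason).
The 3-cycle (worlds s,t,u with s→t→u→s) is asymmetric. Mapping every world to a single reflexive point • is a surjective bounded morphism, and the reflexive point is not asymmetric (R•• but asymmetry requires ¬R••).
Hence asymmetry is not modally definable.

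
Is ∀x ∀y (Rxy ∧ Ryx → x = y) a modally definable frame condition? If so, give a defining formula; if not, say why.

Any modally definable frame class is closed under surjective bounded morphisms.
The 8-cycle (worlds 0,1,2,3,4,5,6,7 with 0→1→2→3→4→5→6→7→0) is antisymmetric. Sending even-indexed worlds to a and odd-indexed worlds to b is a surjective bounded morphism onto the two-world frame with a↔b, which is not antisymmetric.
So no modal formula (or set of formulas) defines exactly the antisymmetric frames.

Not modally definable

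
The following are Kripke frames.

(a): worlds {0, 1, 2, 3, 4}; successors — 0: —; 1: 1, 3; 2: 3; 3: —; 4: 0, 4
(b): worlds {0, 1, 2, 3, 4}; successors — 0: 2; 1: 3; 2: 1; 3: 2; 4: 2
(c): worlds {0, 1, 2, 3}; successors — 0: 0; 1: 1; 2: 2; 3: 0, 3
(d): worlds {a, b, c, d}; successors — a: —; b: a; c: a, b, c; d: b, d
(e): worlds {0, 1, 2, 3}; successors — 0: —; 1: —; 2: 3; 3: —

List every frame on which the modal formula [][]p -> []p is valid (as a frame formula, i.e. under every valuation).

(c)

The schema corresponds to density: forall x forall y (Rxy -> exists z (Rxz & Rzy)).
(a): fails — R23 but no z with R2z and Rz3.
(b): fails — R32 but no z with R3z and Rz2.
(c): condition met.
(d): fails — Rba but no z with Rbz and Rza.
(e): fails — R23 but no z with R2z and Rz3.
Valid on: (c).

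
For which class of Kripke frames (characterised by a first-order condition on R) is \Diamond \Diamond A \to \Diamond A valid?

This is frame-equivalent to □A → □□A (substitute ¬A for A and contrapose).
Suppose □A→□□A is valid. Take Rxy, Ryz and set V(A)={w : Rxw}. Then □A at x, so □□A at x, so □A at y, so A at z, i.e. Rxz.

transitivity: \forall x \forall y \forall z (Rxy \wedge Ryz \to Rxz)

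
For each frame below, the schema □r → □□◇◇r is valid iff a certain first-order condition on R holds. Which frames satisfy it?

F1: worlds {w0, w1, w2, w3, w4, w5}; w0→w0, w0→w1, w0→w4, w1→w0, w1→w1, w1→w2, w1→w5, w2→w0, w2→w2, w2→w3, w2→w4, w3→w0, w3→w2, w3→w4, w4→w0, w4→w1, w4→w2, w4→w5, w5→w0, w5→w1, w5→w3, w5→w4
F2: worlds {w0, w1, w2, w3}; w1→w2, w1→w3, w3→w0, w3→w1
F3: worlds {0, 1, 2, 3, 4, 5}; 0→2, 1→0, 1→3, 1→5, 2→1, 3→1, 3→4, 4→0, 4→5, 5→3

Frame correspondent (Sahlqvist): ∀x ∀z (xR²z → ∃w (xRw ∧ zR²w)) — i.e. a generalized confluence (Geach) condition.
F1: ✓.
F2: fails — w1R²w0 but no w with w1Rw and w0R²w.
F3: fails — 2R²3 but no w with 2Rw and 3R²w.

F1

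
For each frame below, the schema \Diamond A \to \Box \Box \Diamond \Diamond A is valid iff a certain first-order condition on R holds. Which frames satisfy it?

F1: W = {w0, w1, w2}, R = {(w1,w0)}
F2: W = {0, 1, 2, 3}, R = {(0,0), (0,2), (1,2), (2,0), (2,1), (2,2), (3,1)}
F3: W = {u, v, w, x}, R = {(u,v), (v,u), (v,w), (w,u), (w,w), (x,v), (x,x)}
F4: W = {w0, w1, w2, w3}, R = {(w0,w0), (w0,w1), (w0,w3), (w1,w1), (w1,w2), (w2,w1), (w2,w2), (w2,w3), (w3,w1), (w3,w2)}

This is the axiom for a generalized confluence (Geach) condition; its first-order frame correspondent is \forall x \forall y \forall z ((xRy \wedge x R^2 z) \to \exists w (y = w \wedge z R^2 w)).
F1: condition met.
F2: condition met.
F3: fails — uRv, uR²u but no t with v=t and uR²t.
F4: fails — w0Rw0, w0R²w1 but no w with w0=w and w1R²w.
Valid on: F1, F2.

F1, F2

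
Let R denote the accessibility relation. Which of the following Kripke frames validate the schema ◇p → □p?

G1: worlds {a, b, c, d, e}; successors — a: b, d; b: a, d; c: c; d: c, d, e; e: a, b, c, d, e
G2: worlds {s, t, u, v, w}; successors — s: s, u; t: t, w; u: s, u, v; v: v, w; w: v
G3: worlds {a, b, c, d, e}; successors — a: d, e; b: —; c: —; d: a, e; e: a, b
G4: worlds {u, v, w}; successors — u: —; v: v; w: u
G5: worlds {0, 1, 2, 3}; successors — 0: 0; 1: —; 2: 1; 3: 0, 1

G4

This is the axiom for partial functionality; its first-order frame correspondent is ∀x ∀y ∀z (Rxy ∧ Rxz → y = z).
G1: fails — a sees both b and d.
G2: fails — s sees both s and u.
G3: fails — a sees both d and e.
G4: satisfies the condition.
G5: fails — 3 sees both 0 and 1.
Valid on: G4.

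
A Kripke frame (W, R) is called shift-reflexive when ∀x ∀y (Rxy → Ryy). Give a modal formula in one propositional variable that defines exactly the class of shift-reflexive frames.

A defining formula is □(□s → s) (the T□ axiom).
Suppose □(□s→s) is valid. Take Rxy and set V(s)={w : Ryw}. Then at y, □s holds; since □(□s→s) at x, □s→s at y, so s at y, i.e. Ryy.

□(□s → s)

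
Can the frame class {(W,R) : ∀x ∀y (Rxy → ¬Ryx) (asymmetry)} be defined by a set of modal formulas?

Not definable by any modal formula

Any modally definable frame class is closed under surjective bounded morphisms.
The 3-cycle (worlds s,t,u with s→t→u→s) is asymmetric. Mapping every world to a single reflexive point • is a surjective bounded morphism, and the reflexive point is not asymmetric (R•• but asymmetry requires ¬R••).
Hence asymmetry is not modally definable.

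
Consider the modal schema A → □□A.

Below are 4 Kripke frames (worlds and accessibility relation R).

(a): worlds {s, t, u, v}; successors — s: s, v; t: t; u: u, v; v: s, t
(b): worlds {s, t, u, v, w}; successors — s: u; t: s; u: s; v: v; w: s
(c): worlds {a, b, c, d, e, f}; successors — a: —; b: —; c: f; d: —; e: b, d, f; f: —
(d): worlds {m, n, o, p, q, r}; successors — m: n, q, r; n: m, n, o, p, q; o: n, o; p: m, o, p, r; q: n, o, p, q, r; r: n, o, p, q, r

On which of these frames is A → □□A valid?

(c)

The schema corresponds to a generalized confluence (Geach) condition: ∀x ∀z (xR²z → ∃w (x = w ∧ z = w)).
(a): fails — sR²t but s ≠ t.
(b): fails — tR²u but t ≠ u.
(c): satisfies the condition.
(d): fails — mR²n but m ≠ n.
Valid on: (c).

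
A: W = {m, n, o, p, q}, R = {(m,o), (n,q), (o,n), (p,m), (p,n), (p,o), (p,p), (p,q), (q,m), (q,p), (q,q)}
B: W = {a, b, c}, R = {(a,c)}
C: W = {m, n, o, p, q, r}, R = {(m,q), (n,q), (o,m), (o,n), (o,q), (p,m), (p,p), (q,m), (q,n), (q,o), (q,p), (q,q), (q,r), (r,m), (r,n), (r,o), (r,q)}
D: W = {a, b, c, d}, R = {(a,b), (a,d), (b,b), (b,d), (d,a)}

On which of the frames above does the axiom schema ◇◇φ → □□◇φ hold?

B

The schema corresponds to a generalized confluence (Geach) condition: ∀x ∀y ∀z ((xR²y ∧ xR²z) → ∃w (y = w ∧ zRw)).
A: fails — mR²n, mR²n but no w with n=w and nRw.
B: holds.
C: fails — mR²m, mR²m but no w with m=w and mRw.
D: fails — aR²a, aR²a but no w with a=w and aRw.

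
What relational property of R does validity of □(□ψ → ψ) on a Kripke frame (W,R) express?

This is the T□ axiom.
It corresponds to shift-reflexivity: ∀x ∀y (Rxy → Ryy).

Shift-reflexivity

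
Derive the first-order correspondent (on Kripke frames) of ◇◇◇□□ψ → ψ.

This is a Sahlqvist (Geach-type) schema ◇^3□^2ψ → □^0◇^0ψ.
Minimal-valuation argument: fix x; take any y with xR^3y and any z with xR^0z. Set V(ψ) to the set of worlds R-reachable from y in exactly 2 steps. Then □^2ψ holds at y, so the antecedent holds at x; validity forces ◇^0ψ at z, giving a w with zR^0w and yR^2w.
First-order correspondent: ∀x ∀y (xR³y → ∃w (yR²w ∧ x = w)).

∀x ∀y (xR³y → ∃w (yR²w ∧ x = w))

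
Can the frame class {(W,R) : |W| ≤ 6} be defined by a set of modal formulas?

Not modally definable

Any modally definable frame class is closed under disjoint unions.
Any modal formula valid on each of 7 disjoint one-world frames is valid on their disjoint union (validity is preserved under disjoint unions). Each one-world frame has |W|=1≤6, but the union has |W|=7.
So the class is not modally definable.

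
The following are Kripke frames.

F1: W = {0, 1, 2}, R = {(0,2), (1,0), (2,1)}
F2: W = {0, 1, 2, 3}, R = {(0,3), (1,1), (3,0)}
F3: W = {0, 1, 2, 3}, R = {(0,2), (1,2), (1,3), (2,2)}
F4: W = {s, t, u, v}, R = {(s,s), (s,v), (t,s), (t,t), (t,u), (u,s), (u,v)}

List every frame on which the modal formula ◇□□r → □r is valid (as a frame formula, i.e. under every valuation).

F2

This is the axiom for a generalized confluence (Geach) condition; its first-order frame correspondent is ∀x ∀y ∀z ((xRy ∧ xRz) → ∃w (yR²w ∧ z = w)).
F1: fails — 0R2, 0R2 but no w with 2R²w and 2=w.
F2: holds.
F3: fails — 1R2, 1R3 but no w with 2R²w and 3=w.
F4: fails — sRv, sRs but no w with vR²w and s=w.
Valid on: F2.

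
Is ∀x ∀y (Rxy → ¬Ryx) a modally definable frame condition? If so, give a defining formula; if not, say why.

Modal frame validity is preserved under surjective bounded morphisms.
The 5-cycle (worlds 0,1,2,3,4 with 0→1→2→3→4→0) is asymmetric. Mapping every world to a single reflexive point • is a surjective bounded morphism, and the reflexive point is not asymmetric (R•• but asymmetry requires ¬R••).
So no modal formula (or set of formulas) defines exactly the asymmetric frames.

Not modally definable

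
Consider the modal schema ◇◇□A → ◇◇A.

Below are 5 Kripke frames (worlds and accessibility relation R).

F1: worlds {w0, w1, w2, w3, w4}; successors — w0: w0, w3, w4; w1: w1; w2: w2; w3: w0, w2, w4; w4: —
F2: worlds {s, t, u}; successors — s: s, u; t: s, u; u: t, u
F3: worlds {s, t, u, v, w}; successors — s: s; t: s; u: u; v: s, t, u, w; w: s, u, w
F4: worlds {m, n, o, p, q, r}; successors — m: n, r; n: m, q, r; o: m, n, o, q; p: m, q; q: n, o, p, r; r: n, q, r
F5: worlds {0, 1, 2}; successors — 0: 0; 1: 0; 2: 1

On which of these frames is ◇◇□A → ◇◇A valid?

F2, F3, F5

This is the axiom for a generalized confluence (Geach) condition; its first-order frame correspondent is ∀x ∀y (xR²y → ∃w (yRw ∧ xR²w)).
F1: fails — w0R²w4 but no w with w4Rw and w0R²w.
F2: condition met.
F3: condition met.
F4: fails — pR²p but no w with pRw and pR²w.
F5: condition met.
Valid on: F2, F3, F5.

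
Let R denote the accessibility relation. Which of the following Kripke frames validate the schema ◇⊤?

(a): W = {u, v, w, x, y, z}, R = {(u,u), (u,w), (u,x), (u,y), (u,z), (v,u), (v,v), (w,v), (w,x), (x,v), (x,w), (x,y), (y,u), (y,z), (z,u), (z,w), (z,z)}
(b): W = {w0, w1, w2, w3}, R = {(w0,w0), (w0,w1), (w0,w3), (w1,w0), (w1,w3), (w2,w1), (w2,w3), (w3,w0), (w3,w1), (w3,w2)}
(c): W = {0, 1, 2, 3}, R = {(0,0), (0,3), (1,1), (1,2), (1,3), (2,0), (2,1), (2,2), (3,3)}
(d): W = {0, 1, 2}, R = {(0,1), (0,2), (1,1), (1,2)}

(a), (b), (c)

Frame correspondent (Sahlqvist): ∀x ∃y Rxy — i.e. seriality.
(a): holds.
(b): holds.
(c): holds.
(d): fails — world 2 has no successor.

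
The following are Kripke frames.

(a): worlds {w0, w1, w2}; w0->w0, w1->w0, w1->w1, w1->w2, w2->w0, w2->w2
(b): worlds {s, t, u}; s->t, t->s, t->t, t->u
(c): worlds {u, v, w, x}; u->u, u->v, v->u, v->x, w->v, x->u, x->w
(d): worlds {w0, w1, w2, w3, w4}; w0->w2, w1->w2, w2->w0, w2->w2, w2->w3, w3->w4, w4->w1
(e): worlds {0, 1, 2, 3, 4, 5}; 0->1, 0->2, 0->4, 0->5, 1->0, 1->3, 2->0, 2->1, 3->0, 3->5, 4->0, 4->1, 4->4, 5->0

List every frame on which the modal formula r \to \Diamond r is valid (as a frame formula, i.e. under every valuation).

(a)

The schema corresponds to a generalized confluence (Geach) condition: \forall x \exists w (x = w \wedge xRw).
(a): ✓.
(b): fails — at s but no w with s=w and sRw.
(c): fails — at v but no t with v=t and vRt.
(d): fails — at w0 but no w with w0=w and w0Rw.
(e): fails — at 0 but no w with 0=w and 0Rw.
Valid on: (a).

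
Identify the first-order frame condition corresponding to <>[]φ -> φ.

Equivalently (dual form): φ → □◇φ.
Suppose φ→□◇φ is valid. Take Rxy and set V(φ)={x}. Then φ at x, so □◇φ at x, so ◇φ at y, so some z with Ryz has φ; z=x, i.e. Ryx.
Conversely, on a frame with symmetry the schema holds at every world under every valuation.
Frame condition: forall x forall y (Rxy -> Ryx).

symmetry: forall x forall y (Rxy -> Ryx)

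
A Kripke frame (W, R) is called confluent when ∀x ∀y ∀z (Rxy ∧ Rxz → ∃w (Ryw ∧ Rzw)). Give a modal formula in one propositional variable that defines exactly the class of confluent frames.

◇□ψ → □◇ψ

This is convergence; the standard corresponding axiom is .2: ◇□ψ → □◇ψ.
Suppose ◇□ψ→□◇ψ is valid. Take Rxy, Rxz and set V(ψ)={w : Ryw}. Then □ψ at y so ◇□ψ at x, so □◇ψ at x, so ◇ψ at z, giving w with Rzw and Ryw.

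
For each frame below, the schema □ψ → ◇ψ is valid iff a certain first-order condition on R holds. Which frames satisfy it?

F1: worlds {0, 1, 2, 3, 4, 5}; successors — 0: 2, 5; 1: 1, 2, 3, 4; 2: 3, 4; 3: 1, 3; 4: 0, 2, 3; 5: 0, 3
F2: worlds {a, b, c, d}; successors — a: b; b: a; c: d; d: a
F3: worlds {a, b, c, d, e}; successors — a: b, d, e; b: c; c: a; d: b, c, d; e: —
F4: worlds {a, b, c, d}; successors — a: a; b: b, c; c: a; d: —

F1, F2

This is the axiom for seriality; its first-order frame correspondent is ∀x ∃y Rxy.
F1: holds.
F2: holds.
F3: fails — world e has no successor.
F4: fails — world d has no successor.
Valid on: F1, F2.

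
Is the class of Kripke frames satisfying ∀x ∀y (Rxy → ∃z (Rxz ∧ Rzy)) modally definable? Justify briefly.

This is a Sahlqvist condition; the C4 axiom □□q → □q defines it.
Suppose □□q→□q is valid. Take Rxy and set V(q)={w : xR²w}. Then □□q at x, so □q at x, so q at y, i.e. ∃z(Rxz∧Rzy).

Definable; □□q → □q defines it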